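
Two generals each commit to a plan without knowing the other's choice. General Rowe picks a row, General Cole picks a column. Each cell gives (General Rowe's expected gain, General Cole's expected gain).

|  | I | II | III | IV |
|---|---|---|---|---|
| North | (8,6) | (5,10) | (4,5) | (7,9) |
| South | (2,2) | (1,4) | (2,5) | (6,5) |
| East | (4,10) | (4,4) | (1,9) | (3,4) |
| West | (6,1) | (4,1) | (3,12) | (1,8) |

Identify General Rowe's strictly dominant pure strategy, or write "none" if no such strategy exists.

North

North vs South: I: 8>2, II: 5>1, III: 4>2, IV: 7>6.
North vs East: I: 8>4, II: 5>4, III: 4>1, IV: 7>3.
North vs West: I: 8>6, II: 5>4, III: 4>3, IV: 7>1.
North strictly beats every other strategy against every opponent action, so it is strictly dominant.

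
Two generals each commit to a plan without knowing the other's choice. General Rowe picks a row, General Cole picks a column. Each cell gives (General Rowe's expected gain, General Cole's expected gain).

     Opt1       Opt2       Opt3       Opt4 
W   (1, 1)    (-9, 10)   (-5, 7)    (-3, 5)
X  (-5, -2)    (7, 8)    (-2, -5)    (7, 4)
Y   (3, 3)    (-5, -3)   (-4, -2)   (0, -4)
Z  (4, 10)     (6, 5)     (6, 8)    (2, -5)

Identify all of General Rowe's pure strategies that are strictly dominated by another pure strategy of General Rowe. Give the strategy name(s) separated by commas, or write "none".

W, Y

Y strictly dominates W — Opt1: 3>1, Opt2: -5>-9, Opt3: -4>-5, Opt4: 0>-3.
X: no other strategy beats it everywhere (W at Opt2 (7>-9); Y at Opt2 (7>-5); Z at Opt2 (7>6)).
Y: dominated, since Z does at least as well everywhere (Opt1: 4>3, Opt2: 6>-5, Opt3: 6>-4, Opt4: 2>0).
Nothing dominates Z: W at Opt1 (4>1); X at Opt1 (4>-5); Y at Opt1 (4>3).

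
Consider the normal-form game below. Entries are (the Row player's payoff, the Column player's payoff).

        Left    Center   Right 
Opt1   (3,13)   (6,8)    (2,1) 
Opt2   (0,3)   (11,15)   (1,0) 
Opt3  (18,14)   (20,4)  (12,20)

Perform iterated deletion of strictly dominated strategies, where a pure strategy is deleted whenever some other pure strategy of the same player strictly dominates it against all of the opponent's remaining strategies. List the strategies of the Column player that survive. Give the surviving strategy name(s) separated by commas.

Row Opt1 is eliminated: Opt3 beats it against every remaining column (Left: 18>3, Center: 20>6, Right: 12>2).
For the Row player, Opt3 strictly dominates Opt2 on the remaining columns (Left: 18>0, Center: 20>11, Right: 12>1); eliminate Opt2.
For the Column player, Right strictly dominates Left on the remaining rows (Opt3: 20>14); eliminate Left.
For the Column player, Right strictly dominates Center on the remaining rows (Opt3: 20>4); eliminate Center.
Among the remaining strategies, none is strictly dominated by another pure strategy of the same player, so the elimination stops.
Surviving strategies — the Row player: {Opt3}; the Column player: {Right}.

Right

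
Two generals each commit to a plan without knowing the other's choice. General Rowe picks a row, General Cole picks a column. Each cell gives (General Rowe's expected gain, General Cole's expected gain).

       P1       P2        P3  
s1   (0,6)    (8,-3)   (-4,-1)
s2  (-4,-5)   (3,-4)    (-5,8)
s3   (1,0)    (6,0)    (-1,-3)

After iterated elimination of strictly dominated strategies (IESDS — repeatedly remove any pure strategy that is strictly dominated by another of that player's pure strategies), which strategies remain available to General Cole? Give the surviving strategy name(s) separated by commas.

Row s2 is eliminated: s1 beats it against every remaining column (P1: 0>-4, P2: 8>3, P3: -4>-5).
Column P3 is eliminated: P1 beats it against every remaining row (s1: 6>-1, s3: 0>-3).
Among the remaining strategies, none is strictly dominated by another pure strategy of the same player, so the elimination stops.
Surviving strategies — General Rowe: {s1, s3}; General Cole: {P1, P2}.

P1, P2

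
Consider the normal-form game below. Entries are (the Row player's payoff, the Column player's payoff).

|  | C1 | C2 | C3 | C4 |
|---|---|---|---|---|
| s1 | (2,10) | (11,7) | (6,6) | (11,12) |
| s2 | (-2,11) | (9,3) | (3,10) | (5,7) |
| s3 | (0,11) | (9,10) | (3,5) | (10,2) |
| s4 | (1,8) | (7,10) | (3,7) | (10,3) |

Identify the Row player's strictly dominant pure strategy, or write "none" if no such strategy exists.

s1

s1 vs s2: C1: 2>-2, C2: 11>9, C3: 6>3, C4: 11>5.
s1 vs s3: C1: 2>0, C2: 11>9, C3: 6>3, C4: 11>10.
s1 vs s4: C1: 2>1, C2: 11>7, C3: 6>3, C4: 11>10.
s1 strictly beats every other strategy against every opponent action, so it is strictly dominant.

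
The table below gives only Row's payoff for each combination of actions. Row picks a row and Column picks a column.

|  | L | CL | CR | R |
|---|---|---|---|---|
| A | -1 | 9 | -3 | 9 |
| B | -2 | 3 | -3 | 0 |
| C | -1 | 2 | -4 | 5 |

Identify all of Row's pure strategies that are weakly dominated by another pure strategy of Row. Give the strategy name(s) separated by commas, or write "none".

B, C

Nothing dominates A: B at L (-1>-2); C at CL (9>2).
B is weakly dominated by A (L: -1>-2, CL: 9>3, CR: -3=-3, R: 9>0).
A weakly dominates C — L: -1=-1, CL: 9>2, CR: -3>-4, R: 9>5.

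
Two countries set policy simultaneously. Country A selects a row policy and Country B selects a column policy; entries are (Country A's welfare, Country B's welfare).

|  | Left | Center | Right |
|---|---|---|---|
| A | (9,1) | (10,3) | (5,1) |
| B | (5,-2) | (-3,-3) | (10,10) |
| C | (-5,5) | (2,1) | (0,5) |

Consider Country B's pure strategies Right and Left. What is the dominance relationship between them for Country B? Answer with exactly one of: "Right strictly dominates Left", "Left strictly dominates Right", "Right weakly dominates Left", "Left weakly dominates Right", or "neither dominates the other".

Right weakly dominates Left

Right's payoffs vs Left's, by Country A's action — A: 1=1, B: 10>-2, C: 5=5.
Right is at least as good everywhere and strictly better somewhere (tied only at A, C), so Right weakly but not strictly dominates Left.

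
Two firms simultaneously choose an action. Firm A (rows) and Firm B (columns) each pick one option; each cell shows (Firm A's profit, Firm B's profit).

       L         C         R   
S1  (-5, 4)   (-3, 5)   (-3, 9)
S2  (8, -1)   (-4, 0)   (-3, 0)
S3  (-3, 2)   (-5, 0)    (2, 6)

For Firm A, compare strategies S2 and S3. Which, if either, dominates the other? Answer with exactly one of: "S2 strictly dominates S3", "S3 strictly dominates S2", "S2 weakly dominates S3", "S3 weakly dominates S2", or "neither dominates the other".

S2's payoffs vs S3's, by Firm B's action — L: 8>-3, C: -4>-5, R: -3<2.
S2 does better at L, C but worse at R; neither strategy dominates the other.

neither dominates the other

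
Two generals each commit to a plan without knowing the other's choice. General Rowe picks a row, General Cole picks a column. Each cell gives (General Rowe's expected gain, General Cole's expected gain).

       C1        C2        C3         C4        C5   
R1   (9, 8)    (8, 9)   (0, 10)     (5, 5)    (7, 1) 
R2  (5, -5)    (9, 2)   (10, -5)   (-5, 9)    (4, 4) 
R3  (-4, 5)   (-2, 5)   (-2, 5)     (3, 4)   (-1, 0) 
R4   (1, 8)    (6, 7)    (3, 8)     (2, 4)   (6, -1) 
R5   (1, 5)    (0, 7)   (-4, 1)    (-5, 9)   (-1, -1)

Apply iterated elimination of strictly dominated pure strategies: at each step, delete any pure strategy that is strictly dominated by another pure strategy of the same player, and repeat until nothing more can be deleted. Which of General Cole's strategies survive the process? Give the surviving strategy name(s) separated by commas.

For General Rowe, R1 strictly dominates R3 on the remaining columns (C1: 9>-4, C2: 8>-2, C3: 0>-2, C4: 5>3, C5: 7>-1); eliminate R3.
For General Rowe, R1 strictly dominates R5 on the remaining columns (C1: 9>1, C2: 8>0, C3: 0>-4, C4: 5>-5, C5: 7>-1); eliminate R5.
For General Cole, C4 strictly dominates C5 on the remaining rows (R1: 5>1, R2: 9>4, R4: 4>-1); eliminate C5.
Among the remaining strategies, none is strictly dominated by another pure strategy of the same player, so the elimination stops.
Surviving strategies — General Rowe: {R1, R2, R4}; General Cole: {C1, C2, C3, C4}.

C1, C2, C3, C4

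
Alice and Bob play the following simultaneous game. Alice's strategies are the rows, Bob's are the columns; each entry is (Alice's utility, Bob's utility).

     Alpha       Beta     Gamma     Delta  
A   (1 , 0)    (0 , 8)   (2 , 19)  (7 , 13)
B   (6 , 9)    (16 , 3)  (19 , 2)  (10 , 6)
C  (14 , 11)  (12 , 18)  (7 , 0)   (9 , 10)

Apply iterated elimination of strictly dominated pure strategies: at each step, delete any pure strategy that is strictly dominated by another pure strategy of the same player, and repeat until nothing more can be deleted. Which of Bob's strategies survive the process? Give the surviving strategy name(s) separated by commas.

Alpha, Beta

For Alice, B strictly dominates A on the remaining columns (Alpha: 6>1, Beta: 16>0, Gamma: 19>2, Delta: 10>7); eliminate A.
For Bob, Alpha strictly dominates Gamma on the remaining rows (B: 9>2, C: 11>0); eliminate Gamma.
Bob's strategy Delta is strictly dominated by Alpha (B: 9>6, C: 11>10) and is removed.
Among the remaining strategies, none is strictly dominated by another pure strategy of the same player, so the elimination stops.
Surviving strategies — Alice: {B, C}; Bob: {Alpha, Beta}.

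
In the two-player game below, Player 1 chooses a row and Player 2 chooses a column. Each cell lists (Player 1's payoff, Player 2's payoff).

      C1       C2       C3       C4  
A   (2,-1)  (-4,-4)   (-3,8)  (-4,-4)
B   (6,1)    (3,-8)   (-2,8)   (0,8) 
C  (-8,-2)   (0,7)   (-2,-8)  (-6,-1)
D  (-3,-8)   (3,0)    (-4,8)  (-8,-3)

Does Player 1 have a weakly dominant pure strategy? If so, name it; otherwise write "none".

B

B vs A: C1: 6>2, C2: 3>-4, C3: -2>-3, C4: 0>-4.
B vs C: C1: 6>-8, C2: 3>0, C3: -2=-2, C4: 0>-6.
B vs D: C1: 6>-3, C2: 3=3, C3: -2>-4, C4: 0>-8.
B is at least as good as every other strategy against every opponent action, so it is weakly dominant.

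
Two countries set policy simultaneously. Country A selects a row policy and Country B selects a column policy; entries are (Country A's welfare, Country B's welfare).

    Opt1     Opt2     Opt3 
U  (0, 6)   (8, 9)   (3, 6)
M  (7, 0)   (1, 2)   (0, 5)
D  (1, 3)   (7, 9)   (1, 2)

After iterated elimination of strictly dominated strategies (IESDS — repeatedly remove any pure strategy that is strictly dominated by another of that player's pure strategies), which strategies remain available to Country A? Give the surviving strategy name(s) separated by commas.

Column Opt1 is eliminated: Opt2 beats it against every remaining row (U: 9>6, M: 2>0, D: 9>3).
For Country A, U strictly dominates M on the remaining columns (Opt2: 8>1, Opt3: 3>0); eliminate M.
Country A's strategy D is strictly dominated by U (Opt2: 8>7, Opt3: 3>1) and is removed.
Country B's strategy Opt3 is strictly dominated by Opt2 (U: 9>6) and is removed.
Among the remaining strategies, none is strictly dominated by another pure strategy of the same player, so the elimination stops.
Surviving strategies — Country A: {U}; Country B: {Opt2}.

U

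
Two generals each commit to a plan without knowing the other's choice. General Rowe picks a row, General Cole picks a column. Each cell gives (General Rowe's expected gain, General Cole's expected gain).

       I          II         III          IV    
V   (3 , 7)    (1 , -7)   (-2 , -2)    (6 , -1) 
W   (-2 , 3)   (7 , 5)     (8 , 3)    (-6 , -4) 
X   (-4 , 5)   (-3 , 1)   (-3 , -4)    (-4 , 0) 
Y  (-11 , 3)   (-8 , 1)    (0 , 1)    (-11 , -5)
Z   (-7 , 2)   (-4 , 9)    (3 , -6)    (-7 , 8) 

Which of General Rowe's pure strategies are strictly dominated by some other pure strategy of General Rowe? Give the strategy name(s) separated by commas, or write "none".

X, Y, Z

Nothing dominates V: W at I (3>-2); X at I (3>-4); Y at I (3>-11); Z at I (3>-7).
W: no other strategy beats it everywhere (V at II (7>1); X at I (-2>-4); Y at I (-2>-11); Z at I (-2>-7)).
X is strictly dominated by V (I: 3>-4, II: 1>-3, III: -2>-3, IV: 6>-4).
W strictly dominates Y — I: -2>-11, II: 7>-8, III: 8>0, IV: -6>-11.
W strictly dominates Z — I: -2>-7, II: 7>-4, III: 8>3, IV: -6>-7.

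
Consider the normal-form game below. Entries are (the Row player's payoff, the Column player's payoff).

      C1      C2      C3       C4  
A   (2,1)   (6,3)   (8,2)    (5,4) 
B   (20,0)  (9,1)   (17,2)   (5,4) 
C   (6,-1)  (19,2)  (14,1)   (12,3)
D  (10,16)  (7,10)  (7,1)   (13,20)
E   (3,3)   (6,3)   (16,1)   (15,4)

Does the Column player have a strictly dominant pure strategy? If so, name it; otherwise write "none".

C4

C4 vs C1: A: 4>1, B: 4>0, C: 3>-1, D: 20>16, E: 4>3.
C4 vs C2: A: 4>3, B: 4>1, C: 3>2, D: 20>10, E: 4>3.
C4 vs C3: A: 4>2, B: 4>2, C: 3>1, D: 20>1, E: 4>1.
C4 strictly beats every other strategy against every opponent action, so it is strictly dominant.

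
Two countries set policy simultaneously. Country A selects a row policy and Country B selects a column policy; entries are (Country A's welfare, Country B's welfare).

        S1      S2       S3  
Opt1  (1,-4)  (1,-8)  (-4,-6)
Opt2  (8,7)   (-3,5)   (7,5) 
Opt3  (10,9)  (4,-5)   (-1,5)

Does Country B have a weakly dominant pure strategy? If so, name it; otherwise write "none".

S1

S1 vs S2: Opt1: -4>-8, Opt2: 7>5, Opt3: 9>-5.
S1 vs S3: Opt1: -4>-6, Opt2: 7>5, Opt3: 9>5.
S1 is at least as good as every other strategy against every opponent action, so it is weakly dominant.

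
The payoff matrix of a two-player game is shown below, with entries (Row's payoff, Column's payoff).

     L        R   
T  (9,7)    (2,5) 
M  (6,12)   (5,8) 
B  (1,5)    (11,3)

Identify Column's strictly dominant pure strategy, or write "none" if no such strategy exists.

L vs R: T: 7>5, M: 12>8, B: 5>3.
L strictly beats every other strategy against every opponent action, so it is strictly dominant.

L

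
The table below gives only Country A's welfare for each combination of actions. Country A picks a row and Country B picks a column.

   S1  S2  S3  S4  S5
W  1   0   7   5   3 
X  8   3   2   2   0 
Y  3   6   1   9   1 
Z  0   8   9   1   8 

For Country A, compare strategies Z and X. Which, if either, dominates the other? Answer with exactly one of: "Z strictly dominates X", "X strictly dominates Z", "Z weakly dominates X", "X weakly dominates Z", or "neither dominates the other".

Z's payoffs vs X's, by Country B's action — S1: 0<8, S2: 8>3, S3: 9>2, S4: 1<2, S5: 8>0.
Z does better at S2, S3, S5 but worse at S1, S4; neither strategy dominates the other.

neither dominates the other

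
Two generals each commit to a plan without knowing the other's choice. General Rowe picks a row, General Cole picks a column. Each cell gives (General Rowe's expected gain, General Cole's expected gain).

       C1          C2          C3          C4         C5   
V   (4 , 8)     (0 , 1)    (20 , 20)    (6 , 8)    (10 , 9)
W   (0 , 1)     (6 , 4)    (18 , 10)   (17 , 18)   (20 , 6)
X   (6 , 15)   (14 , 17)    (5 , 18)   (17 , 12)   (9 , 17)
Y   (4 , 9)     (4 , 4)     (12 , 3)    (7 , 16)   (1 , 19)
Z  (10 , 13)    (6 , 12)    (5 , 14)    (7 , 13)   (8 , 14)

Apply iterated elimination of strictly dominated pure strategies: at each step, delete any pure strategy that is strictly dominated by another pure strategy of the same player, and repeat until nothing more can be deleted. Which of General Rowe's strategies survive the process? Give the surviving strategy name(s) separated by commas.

V, W, X

Column C1 is eliminated: C5 beats it against every remaining row (V: 9>8, W: 6>1, X: 17>15, Y: 19>9, Z: 14>13).
General Rowe's strategy Y is strictly dominated by W (C2: 6>4, C3: 18>12, C4: 17>7, C5: 20>1) and is removed.
General Cole's strategy C2 is strictly dominated by C3 (V: 20>1, W: 10>4, X: 18>17, Z: 14>12) and is removed.
For General Rowe, W strictly dominates Z on the remaining columns (C3: 18>5, C4: 17>7, C5: 20>8); eliminate Z.
General Cole's strategy C5 is strictly dominated by C3 (V: 20>9, W: 10>6, X: 18>17) and is removed.
Among the remaining strategies, none is strictly dominated by another pure strategy of the same player, so the elimination stops.
Surviving strategies — General Rowe: {V, W, X}; General Cole: {C3, C4}.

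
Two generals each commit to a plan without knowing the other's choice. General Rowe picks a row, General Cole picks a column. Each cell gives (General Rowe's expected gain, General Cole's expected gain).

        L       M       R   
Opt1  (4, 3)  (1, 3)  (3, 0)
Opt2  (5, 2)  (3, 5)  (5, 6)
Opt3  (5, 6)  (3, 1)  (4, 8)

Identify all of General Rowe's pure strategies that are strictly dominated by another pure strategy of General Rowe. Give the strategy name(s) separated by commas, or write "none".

Opt1

Opt2 strictly dominates Opt1 — L: 5>4, M: 3>1, R: 5>3.
Nothing dominates Opt2: Opt1 at L (5>4); Opt3 at L (5=5).
Nothing dominates Opt3: Opt1 at L (5>4); Opt2 at L (5=5).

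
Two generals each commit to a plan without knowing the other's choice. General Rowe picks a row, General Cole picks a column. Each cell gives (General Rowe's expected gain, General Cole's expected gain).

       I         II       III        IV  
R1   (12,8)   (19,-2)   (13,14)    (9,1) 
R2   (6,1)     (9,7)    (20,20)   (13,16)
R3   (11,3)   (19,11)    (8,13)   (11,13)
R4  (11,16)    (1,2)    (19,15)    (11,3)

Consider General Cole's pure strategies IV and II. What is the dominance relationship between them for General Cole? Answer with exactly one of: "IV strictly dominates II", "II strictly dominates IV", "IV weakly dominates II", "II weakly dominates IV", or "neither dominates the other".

IV strictly dominates II

Compare IV to II across each opponent action: R1: 1>-2, R2: 16>7, R3: 13>11, R4: 3>2.
IV gives a strictly higher payoff against each opponent action, so IV strictly dominates II.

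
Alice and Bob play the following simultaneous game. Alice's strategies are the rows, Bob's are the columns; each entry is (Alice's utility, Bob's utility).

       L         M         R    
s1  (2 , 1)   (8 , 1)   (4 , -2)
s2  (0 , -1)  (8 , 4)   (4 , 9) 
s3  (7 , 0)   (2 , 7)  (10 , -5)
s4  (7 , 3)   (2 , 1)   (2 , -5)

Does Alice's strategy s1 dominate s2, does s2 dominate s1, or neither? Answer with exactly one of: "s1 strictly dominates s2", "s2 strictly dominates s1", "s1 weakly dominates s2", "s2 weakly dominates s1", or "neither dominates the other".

s1 weakly dominates s2

Compare s1 to s2 across each choice by Bob: L: 2>0, M: 8=8, R: 4=4.
s1 is at least as good everywhere and strictly better somewhere (tied only at M, R), so s1 weakly but not strictly dominates s2.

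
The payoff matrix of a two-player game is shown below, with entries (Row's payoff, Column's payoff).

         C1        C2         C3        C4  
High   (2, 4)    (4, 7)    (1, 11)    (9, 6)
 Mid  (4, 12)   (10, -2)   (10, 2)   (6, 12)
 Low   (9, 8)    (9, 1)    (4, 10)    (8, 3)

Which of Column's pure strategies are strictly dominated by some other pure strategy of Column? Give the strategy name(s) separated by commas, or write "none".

C2

C1 is not dominated — it holds its own against C2 at Mid (12>-2); C3 at Mid (12>2); C4 at Mid (12=12).
C2: dominated, since C3 does at least as well everywhere (High: 11>7, Mid: 2>-2, Low: 10>1).
C3: no other strategy beats it everywhere (C1 at High (11>4); C2 at High (11>7); C4 at High (11>6)).
Nothing dominates C4: C1 at High (6>4); C2 at Mid (12>-2); C3 at Mid (12>2).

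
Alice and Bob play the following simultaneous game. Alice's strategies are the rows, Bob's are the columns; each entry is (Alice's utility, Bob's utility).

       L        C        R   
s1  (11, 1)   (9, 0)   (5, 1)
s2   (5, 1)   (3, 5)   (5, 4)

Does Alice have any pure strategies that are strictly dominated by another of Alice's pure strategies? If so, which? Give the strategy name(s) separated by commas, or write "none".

none

Nothing dominates s1: s2 at L (11>5).
Nothing dominates s2: s1 at R (5=5).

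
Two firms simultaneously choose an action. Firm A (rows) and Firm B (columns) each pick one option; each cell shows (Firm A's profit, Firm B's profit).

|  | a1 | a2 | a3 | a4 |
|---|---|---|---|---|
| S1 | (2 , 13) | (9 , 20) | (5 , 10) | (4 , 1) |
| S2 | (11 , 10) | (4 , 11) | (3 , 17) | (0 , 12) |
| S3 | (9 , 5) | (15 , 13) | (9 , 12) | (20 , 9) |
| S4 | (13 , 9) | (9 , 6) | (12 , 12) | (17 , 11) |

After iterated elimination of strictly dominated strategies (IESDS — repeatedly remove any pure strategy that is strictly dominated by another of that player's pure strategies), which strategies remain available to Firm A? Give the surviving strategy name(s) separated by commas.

S3, S4

Firm A's strategy S1 is strictly dominated by S3 (a1: 9>2, a2: 15>9, a3: 9>5, a4: 20>4) and is removed.
For Firm A, S4 strictly dominates S2 on the remaining columns (a1: 13>11, a2: 9>4, a3: 12>3, a4: 17>0); eliminate S2.
For Firm B, a3 strictly dominates a1 on the remaining rows (S3: 12>5, S4: 12>9); eliminate a1.
Column a4 is eliminated: a3 beats it against every remaining row (S3: 12>9, S4: 12>11).
Among the remaining strategies, none is strictly dominated by another pure strategy of the same player, so the elimination stops.
Surviving strategies — Firm A: {S3, S4}; Firm B: {a2, a3}.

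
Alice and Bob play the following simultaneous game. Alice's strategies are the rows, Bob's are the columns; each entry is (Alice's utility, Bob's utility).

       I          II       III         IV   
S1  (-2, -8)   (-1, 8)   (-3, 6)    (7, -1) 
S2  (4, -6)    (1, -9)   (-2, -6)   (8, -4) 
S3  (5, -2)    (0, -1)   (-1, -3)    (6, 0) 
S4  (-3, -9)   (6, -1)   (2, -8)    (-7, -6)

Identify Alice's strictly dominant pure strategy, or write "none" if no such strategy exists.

S1 fails to dominate S2 at I (-2<4).
S2 fails to dominate S3 at I (4<5).
S3 fails to dominate S1 at IV (6<7).
S4 fails to dominate S1 at I (-3<-2).
No single strategy dominates all the others.

none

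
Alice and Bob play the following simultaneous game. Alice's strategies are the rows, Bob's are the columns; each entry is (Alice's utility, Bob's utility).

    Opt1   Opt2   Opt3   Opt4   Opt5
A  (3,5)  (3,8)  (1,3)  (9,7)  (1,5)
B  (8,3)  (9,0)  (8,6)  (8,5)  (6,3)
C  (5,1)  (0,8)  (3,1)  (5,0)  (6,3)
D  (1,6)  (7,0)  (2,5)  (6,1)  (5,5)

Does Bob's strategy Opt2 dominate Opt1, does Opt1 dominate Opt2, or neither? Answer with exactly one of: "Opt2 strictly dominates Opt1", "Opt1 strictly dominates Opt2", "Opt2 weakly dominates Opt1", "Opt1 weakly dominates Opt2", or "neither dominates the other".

Opt2's payoffs vs Opt1's, by Alice's action — A: 8>5, B: 0<3, C: 8>1, D: 0<6.
Opt2 does better at A, C but worse at B, D; neither strategy dominates the other.

neither dominates the other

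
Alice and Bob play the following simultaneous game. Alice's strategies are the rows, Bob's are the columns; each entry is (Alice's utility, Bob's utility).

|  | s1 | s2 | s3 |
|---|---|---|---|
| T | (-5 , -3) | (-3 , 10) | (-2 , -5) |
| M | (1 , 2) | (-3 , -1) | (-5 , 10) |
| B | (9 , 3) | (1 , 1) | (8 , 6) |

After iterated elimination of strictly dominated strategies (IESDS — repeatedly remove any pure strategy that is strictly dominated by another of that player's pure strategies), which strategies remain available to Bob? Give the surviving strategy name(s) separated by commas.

Row T is eliminated: B beats it against every remaining column (s1: 9>-5, s2: 1>-3, s3: 8>-2).
Alice's strategy M is strictly dominated by B (s1: 9>1, s2: 1>-3, s3: 8>-5) and is removed.
Bob's strategy s1 is strictly dominated by s3 (B: 6>3) and is removed.
For Bob, s3 strictly dominates s2 on the remaining rows (B: 6>1); eliminate s2.
Among the remaining strategies, none is strictly dominated by another pure strategy of the same player, so the elimination stops.
Surviving strategies — Alice: {B}; Bob: {s3}.

s3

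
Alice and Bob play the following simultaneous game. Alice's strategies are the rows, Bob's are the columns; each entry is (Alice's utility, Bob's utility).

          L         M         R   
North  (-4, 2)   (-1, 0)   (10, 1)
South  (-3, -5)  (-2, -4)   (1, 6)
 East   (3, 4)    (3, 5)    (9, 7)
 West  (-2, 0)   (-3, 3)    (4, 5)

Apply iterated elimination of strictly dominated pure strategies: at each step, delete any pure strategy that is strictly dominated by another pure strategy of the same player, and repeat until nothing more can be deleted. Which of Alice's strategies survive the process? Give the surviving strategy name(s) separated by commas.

North, East

For Alice, East strictly dominates South on the remaining columns (L: 3>-3, M: 3>-2, R: 9>1); eliminate South.
For Alice, East strictly dominates West on the remaining columns (L: 3>-2, M: 3>-3, R: 9>4); eliminate West.
Column M is eliminated: R beats it against every remaining row (North: 1>0, East: 7>5).
Among the remaining strategies, none is strictly dominated by another pure strategy of the same player, so the elimination stops.
Surviving strategies — Alice: {North, East}; Bob: {L, R}.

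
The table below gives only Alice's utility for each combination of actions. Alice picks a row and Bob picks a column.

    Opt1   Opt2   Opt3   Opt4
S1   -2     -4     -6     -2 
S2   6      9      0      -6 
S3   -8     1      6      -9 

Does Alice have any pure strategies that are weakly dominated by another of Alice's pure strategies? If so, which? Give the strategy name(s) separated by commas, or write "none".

S1: no other strategy beats it everywhere (S2 at Opt4 (-2>-6); S3 at Opt1 (-2>-8)).
Nothing dominates S2: S1 at Opt1 (6>-2); S3 at Opt1 (6>-8).
S3 is not dominated — it holds its own against S1 at Opt2 (1>-4); S2 at Opt3 (6>0).

none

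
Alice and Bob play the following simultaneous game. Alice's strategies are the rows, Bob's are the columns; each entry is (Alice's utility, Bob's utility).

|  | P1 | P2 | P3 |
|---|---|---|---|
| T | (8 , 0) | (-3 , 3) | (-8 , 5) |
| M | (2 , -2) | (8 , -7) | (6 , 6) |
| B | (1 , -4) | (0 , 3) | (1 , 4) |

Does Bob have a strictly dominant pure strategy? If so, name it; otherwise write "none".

P3

P3 vs P1: T: 5>0, M: 6>-2, B: 4>-4.
P3 vs P2: T: 5>3, M: 6>-7, B: 4>3.
P3 strictly beats every other strategy against every opponent action, so it is strictly dominant.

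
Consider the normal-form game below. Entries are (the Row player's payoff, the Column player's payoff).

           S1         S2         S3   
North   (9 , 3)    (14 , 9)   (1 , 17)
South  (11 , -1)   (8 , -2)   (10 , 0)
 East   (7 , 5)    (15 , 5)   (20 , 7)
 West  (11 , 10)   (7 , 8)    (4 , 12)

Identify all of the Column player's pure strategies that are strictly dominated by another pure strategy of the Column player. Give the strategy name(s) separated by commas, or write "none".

S1, S2

S3 strictly dominates S1 — North: 17>3, South: 0>-1, East: 7>5, West: 12>10.
S2: dominated, since S3 does at least as well everywhere (North: 17>9, South: 0>-2, East: 7>5, West: 12>8).
S3: no other strategy beats it everywhere (S1 at North (17>3); S2 at North (17>9)).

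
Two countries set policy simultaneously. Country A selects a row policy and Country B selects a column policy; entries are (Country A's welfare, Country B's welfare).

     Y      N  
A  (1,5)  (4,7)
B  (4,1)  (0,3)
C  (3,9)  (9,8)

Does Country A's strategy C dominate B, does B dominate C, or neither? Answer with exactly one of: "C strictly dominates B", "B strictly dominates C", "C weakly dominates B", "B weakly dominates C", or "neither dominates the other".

Compare C to B across every action of Country B: Y: 3<4, N: 9>0.
C does better at N but worse at Y; neither strategy dominates the other.

neither dominates the other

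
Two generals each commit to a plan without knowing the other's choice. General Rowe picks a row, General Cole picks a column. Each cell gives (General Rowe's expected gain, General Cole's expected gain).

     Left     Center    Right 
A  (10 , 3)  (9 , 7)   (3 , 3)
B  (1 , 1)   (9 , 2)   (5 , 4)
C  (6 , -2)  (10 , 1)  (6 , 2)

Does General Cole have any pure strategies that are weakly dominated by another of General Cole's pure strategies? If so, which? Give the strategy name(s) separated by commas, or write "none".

Left: dominated, since Center does at least as well everywhere (A: 7>3, B: 2>1, C: 1>-2).
Nothing dominates Center: Left at A (7>3); Right at A (7>3).
Right: no other strategy beats it everywhere (Left at B (4>1); Center at B (4>2)).

Left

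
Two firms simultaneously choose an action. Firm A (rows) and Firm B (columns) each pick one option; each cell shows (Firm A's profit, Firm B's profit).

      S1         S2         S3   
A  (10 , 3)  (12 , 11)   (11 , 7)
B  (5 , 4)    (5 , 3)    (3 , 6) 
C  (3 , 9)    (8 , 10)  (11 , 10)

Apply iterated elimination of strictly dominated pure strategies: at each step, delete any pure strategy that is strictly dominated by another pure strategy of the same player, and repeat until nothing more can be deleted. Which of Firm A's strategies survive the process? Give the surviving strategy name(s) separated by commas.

For Firm A, A strictly dominates B on the remaining columns (S1: 10>5, S2: 12>5, S3: 11>3); eliminate B.
Firm B's strategy S1 is strictly dominated by S2 (A: 11>3, C: 10>9) and is removed.
Among the remaining strategies, none is strictly dominated by another pure strategy of the same player, so the elimination stops.
Surviving strategies — Firm A: {A, C}; Firm B: {S2, S3}.

A, C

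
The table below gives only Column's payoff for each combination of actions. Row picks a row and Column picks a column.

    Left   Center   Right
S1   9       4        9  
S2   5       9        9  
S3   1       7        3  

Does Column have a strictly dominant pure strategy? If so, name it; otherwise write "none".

none

Left fails to dominate Center at S2 (5<9).
Center fails to dominate Left at S1 (4<9).
Right fails to dominate Left at S1 (9=9).
No single strategy dominates all the others.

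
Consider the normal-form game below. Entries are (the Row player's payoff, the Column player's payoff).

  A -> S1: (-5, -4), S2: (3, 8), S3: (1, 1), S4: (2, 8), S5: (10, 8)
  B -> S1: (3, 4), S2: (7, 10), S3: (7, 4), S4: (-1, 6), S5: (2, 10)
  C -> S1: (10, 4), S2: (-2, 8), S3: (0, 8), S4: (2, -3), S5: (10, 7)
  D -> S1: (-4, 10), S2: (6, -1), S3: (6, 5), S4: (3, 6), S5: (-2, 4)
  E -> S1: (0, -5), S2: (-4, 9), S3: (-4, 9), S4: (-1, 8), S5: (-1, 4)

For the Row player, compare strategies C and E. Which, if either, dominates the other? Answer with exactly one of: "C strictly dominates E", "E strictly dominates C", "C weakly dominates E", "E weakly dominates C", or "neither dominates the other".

C's payoffs vs E's, by the Column player's action — S1: 10>0, S2: -2>-4, S3: 0>-4, S4: 2>-1, S5: 10>-1.
C gives a strictly higher payoff against each opponent action, so C strictly dominates E.

C strictly dominates E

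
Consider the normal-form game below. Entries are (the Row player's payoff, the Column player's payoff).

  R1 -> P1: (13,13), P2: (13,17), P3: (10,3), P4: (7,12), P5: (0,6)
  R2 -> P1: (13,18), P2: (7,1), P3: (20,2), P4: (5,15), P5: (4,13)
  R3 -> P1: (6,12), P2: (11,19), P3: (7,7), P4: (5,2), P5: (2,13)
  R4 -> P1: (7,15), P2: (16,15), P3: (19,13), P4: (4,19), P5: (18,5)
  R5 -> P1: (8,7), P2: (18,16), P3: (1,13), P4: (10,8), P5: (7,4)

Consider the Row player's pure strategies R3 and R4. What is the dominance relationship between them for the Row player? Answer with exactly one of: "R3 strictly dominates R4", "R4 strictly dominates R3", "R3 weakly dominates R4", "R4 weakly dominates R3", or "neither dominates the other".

neither dominates the other

R3's payoffs vs R4's, by the Column player's action — P1: 6<7, P2: 11<16, P3: 7<19, P4: 5>4, P5: 2<18.
R3 does better at P4 but worse at P1, P2, P3, P5; neither strategy dominates the other.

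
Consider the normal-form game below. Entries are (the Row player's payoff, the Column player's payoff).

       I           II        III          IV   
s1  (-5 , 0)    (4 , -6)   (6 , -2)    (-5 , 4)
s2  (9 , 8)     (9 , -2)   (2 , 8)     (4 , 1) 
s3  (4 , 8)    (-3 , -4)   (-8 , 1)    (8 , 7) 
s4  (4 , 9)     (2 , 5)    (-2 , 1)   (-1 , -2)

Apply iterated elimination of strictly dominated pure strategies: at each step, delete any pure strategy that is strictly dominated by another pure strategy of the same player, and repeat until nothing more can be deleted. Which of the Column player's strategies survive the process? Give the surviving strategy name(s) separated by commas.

The Row player's strategy s4 is strictly dominated by s2 (I: 9>4, II: 9>2, III: 2>-2, IV: 4>-1) and is removed.
For the Column player, I strictly dominates II on the remaining rows (s1: 0>-6, s2: 8>-2, s3: 8>-4); eliminate II.
Among the remaining strategies, none is strictly dominated by another pure strategy of the same player, so the elimination stops.
Surviving strategies — the Row player: {s1, s2, s3}; the Column player: {I, III, IV}.

I, III, IV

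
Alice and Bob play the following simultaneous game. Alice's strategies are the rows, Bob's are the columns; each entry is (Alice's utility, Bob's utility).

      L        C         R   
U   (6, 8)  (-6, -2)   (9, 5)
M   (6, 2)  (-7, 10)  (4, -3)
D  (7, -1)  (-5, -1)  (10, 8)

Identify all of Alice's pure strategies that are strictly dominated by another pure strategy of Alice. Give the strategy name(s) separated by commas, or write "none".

U is strictly dominated by D (L: 7>6, C: -5>-6, R: 10>9).
M: dominated, since D does at least as well everywhere (L: 7>6, C: -5>-7, R: 10>4).
D is not dominated — it holds its own against U at L (7>6); M at L (7>6).

U, M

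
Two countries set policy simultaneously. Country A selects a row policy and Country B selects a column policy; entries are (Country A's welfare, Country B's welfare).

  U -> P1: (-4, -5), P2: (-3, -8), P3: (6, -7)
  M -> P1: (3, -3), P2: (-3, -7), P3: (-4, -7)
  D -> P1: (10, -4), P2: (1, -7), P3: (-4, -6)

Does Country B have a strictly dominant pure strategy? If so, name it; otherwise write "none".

P1

P1 vs P2: U: -5>-8, M: -3>-7, D: -4>-7.
P1 vs P3: U: -5>-7, M: -3>-7, D: -4>-6.
P1 strictly beats every other strategy against every opponent action, so it is strictly dominant.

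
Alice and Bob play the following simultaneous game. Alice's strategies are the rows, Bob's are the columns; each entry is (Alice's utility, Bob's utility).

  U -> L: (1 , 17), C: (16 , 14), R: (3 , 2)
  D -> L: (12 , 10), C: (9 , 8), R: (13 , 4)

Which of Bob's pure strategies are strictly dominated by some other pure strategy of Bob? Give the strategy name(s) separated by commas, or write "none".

L is not dominated — it holds its own against C at U (17>14); R at U (17>2).
C is strictly dominated by L (U: 17>14, D: 10>8).
L strictly dominates R — U: 17>2, D: 10>4.

C, R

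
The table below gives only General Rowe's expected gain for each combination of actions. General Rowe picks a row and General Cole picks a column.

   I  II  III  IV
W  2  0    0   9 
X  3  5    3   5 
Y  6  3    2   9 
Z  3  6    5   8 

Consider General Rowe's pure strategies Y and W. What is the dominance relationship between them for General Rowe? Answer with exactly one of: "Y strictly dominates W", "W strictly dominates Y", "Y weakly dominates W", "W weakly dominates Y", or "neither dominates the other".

Y weakly dominates W

Compare Y to W across each choice by General Cole: I: 6>2, II: 3>0, III: 2>0, IV: 9=9.
Y is at least as good everywhere and strictly better somewhere (tied only at IV), so Y weakly but not strictly dominates W.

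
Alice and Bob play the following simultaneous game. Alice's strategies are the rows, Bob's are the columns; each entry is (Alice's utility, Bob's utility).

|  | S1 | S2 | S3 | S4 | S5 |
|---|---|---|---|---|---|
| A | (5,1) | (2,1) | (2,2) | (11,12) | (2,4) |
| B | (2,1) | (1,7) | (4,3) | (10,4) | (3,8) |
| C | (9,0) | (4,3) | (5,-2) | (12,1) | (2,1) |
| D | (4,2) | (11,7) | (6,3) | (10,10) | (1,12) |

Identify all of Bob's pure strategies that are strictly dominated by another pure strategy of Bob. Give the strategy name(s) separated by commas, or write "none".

S1, S3

S1 is strictly dominated by S4 (A: 12>1, B: 4>1, C: 1>0, D: 10>2).
S2: no other strategy beats it everywhere (S1 at A (1=1); S3 at B (7>3); S4 at B (7>4); S5 at C (3>1)).
S4 strictly dominates S3 — A: 12>2, B: 4>3, C: 1>-2, D: 10>3.
Nothing dominates S4: S1 at A (12>1); S2 at A (12>1); S3 at A (12>2); S5 at A (12>4).
Nothing dominates S5: S1 at A (4>1); S2 at A (4>1); S3 at A (4>2); S4 at B (8>4).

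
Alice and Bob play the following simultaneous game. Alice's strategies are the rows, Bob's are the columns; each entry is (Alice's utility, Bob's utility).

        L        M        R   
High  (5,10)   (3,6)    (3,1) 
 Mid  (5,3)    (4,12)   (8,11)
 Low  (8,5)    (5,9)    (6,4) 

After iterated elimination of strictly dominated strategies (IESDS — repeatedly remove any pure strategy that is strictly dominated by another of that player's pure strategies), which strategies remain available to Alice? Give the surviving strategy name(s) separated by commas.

For Alice, Low strictly dominates High on the remaining columns (L: 8>5, M: 5>3, R: 6>3); eliminate High.
Bob's strategy L is strictly dominated by M (Mid: 12>3, Low: 9>5) and is removed.
Column R is eliminated: M beats it against every remaining row (Mid: 12>11, Low: 9>4).
Alice's strategy Mid is strictly dominated by Low (M: 5>4) and is removed.
Among the remaining strategies, none is strictly dominated by another pure strategy of the same player, so the elimination stops.
Surviving strategies — Alice: {Low}; Bob: {M}.

Low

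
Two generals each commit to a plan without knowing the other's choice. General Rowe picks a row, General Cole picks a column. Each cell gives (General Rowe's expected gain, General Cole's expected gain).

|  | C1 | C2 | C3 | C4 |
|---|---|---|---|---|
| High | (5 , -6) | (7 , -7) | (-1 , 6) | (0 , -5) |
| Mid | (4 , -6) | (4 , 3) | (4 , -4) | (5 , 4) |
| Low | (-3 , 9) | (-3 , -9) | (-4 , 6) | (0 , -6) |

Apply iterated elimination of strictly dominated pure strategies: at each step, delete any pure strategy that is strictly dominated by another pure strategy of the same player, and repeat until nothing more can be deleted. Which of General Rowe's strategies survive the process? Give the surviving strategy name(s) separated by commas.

Mid

General Rowe's strategy Low is strictly dominated by Mid (C1: 4>-3, C2: 4>-3, C3: 4>-4, C4: 5>0) and is removed.
Column C1 is eliminated: C3 beats it against every remaining row (High: 6>-6, Mid: -4>-6).
Column C2 is eliminated: C4 beats it against every remaining row (High: -5>-7, Mid: 4>3).
General Rowe's strategy High is strictly dominated by Mid (C3: 4>-1, C4: 5>0) and is removed.
General Cole's strategy C3 is strictly dominated by C4 (Mid: 4>-4) and is removed.
Among the remaining strategies, none is strictly dominated by another pure strategy of the same player, so the elimination stops.
Surviving strategies — General Rowe: {Mid}; General Cole: {C4}.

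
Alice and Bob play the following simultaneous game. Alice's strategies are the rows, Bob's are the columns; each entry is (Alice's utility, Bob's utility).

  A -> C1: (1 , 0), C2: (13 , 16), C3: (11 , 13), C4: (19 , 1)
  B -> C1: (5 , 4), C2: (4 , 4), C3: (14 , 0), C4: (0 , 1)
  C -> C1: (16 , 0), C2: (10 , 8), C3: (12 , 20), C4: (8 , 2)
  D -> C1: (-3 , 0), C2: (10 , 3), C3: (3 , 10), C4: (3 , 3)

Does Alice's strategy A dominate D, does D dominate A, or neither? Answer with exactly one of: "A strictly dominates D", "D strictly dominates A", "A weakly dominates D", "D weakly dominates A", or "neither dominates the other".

A's payoffs vs D's, by Bob's action — C1: 1>-3, C2: 13>10, C3: 11>3, C4: 19>3.
A gives a strictly higher payoff against each opponent action, so A strictly dominates D.

A strictly dominates D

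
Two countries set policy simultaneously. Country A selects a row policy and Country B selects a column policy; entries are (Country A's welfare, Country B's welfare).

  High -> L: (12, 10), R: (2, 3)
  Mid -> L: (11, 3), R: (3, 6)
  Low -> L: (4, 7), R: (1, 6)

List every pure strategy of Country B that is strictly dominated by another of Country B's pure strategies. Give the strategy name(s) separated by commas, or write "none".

L is not dominated — it holds its own against R at High (10>3).
R: no other strategy beats it everywhere (L at Mid (6>3)).

none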